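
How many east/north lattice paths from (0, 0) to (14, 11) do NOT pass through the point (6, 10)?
Number of paths = 4385328

Total paths from (0, 0) to (14, 11): C(25, 14) = 4457400. Paths through (6, 10): (paths (0, 0) → (6, 10)) × (paths (6, 10) → (14, 11)) = C(16, 6) · C(9, 8) = 8008 · 9 = 72072. Avoidance count = 4457400 − 72072 = 4385328.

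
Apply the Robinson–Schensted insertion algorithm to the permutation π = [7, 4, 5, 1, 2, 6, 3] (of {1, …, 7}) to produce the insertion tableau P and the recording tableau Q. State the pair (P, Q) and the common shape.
P = [1, 2, 3] / [4, 5, 6] / [7];  Q = [1, 3, 6] / [2, 5, 7] / [4];  common shape = (3, 3, 1)

Row-insert the values π_1, π_2, … into P one at a time, bumping the leftmost entry strictly greater than the inserted value down to the next row. The recording tableau Q records, in position (i, j), the step at which that cell was added to P.
  Insert 7 (step 1): P = [7];  Q = [1]
  Insert 4 (step 2): P = [4] / [7];  Q = [1] / [2]
  Insert 5 (step 3): P = [4, 5] / [7];  Q = [1, 3] / [2]
  Insert 1 (step 4): P = [1, 5] / [4] / [7];  Q = [1, 3] / [2] / [4]
  Insert 2 (step 5): P = [1, 2] / [4, 5] / [7];  Q = [1, 3] / [2, 5] / [4]
  Insert 6 (step 6): P = [1, 2, 6] / [4, 5] / [7];  Q = [1, 3, 6] / [2, 5] / [4]
  Insert 3 (step 7): P = [1, 2, 3] / [4, 5, 6] / [7];  Q = [1, 3, 6] / [2, 5, 7] / [4]
Final shape: (3, 3, 1).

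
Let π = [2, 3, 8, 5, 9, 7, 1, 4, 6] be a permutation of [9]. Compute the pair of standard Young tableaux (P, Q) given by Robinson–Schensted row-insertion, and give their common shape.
P = [1, 3, 4, 6] / [2, 5, 7] / [8, 9];  Q = [1, 2, 3, 5] / [4, 6, 9] / [7, 8];  common shape = (4, 3, 2)

Row-insert the values π_1, π_2, … into P one at a time, bumping the leftmost entry strictly greater than the inserted value down to the next row. The recording tableau Q records, in position (i, j), the step at which that cell was added to P.
  Insert 2 (step 1): P = [2];  Q = [1]
  Insert 3 (step 2): P = [2, 3];  Q = [1, 2]
  Insert 8 (step 3): P = [2, 3, 8];  Q = [1, 2, 3]
  Insert 5 (step 4): P = [2, 3, 5] / [8];  Q = [1, 2, 3] / [4]
  Insert 9 (step 5): P = [2, 3, 5, 9] / [8];  Q = [1, 2, 3, 5] / [4]
  Insert 7 (step 6): P = [2, 3, 5, 7] / [8, 9];  Q = [1, 2, 3, 5] / [4, 6]
  Insert 1 (step 7): P = [1, 3, 5, 7] / [2, 9] / [8];  Q = [1, 2, 3, 5] / [4, 6] / [7]
  Insert 4 (step 8): P = [1, 3, 4, 7] / [2, 5] / [8, 9];  Q = [1, 2, 3, 5] / [4, 6] / [7, 8]
  Insert 6 (step 9): P = [1, 3, 4, 6] / [2, 5, 7] / [8, 9];  Q = [1, 2, 3, 5] / [4, 6, 9] / [7, 8]
Final shape: (4, 3, 2).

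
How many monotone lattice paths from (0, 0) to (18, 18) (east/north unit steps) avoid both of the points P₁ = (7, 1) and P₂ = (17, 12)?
Number of paths = 8559822411

Inclusion–exclusion. Total paths: C(36, 18) = 9075135300. Through P₁: C(8, 7)·C(28, 11) = 171793440. Through P₂: C(29, 17)·C(7, 1) = 363271545. Since P₁ is strictly southwest of P₂, a monotone path through both must visit P₁ then P₂; paths through both = C(8, 7)·C(21, 10)·C(7, 1) = 19752096. Avoid both = 9075135300 − 171793440 − 363271545 + 19752096 = 8559822411.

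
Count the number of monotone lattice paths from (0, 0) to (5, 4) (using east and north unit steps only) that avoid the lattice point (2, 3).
Number of paths = 86

Total paths from (0, 0) to (5, 4): C(9, 5) = 126. Paths through (2, 3): (paths (0, 0) → (2, 3)) × (paths (2, 3) → (5, 4)) = C(5, 2) · C(4, 3) = 10 · 4 = 40. Avoidance count = 126 − 40 = 86.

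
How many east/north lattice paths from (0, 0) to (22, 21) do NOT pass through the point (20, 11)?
Number of paths = 1046461109070

Total paths from (0, 0) to (22, 21): C(43, 22) = 1052049481860. Paths through (20, 11): (paths (0, 0) → (20, 11)) × (paths (20, 11) → (22, 21)) = C(31, 20) · C(12, 2) = 84672315 · 66 = 5588372790. Avoidance count = 1052049481860 − 5588372790 = 1046461109070.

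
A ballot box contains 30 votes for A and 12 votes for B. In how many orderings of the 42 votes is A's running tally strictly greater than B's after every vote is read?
Strict-lead orderings = 4739192952

Total orderings of the 42 votes with 30 for A: C(42, 30) = 11058116888. By the Bertrand ballot formula (Cycle Lemma / reflection principle), the number of orderings in which A is strictly ahead of B throughout is (p − q)/(p + q) · C(p + q, p) = (30 − 12)/(30 + 12) · 11058116888 = 4739192952.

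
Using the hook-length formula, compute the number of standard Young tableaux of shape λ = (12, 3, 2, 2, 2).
# SYT of shape (12, 3, 2, 2, 2) = 12345060

Hook-length formula: f^λ = n! / Π hook(c), product over all cells c of the Young diagram. For λ = (12, 3, 2, 2, 2), n = 21 boxes. Hook lengths by row (left-to-right, top-to-bottom): [16, 15, 11, 9, 8, 7, 6, 5, 4, 3, 2, 1]; [6, 5, 1]; [4, 3]; [3, 2]; [2, 1]. Product of hooks = 4138573824000. So f^λ = 21! / 4138573824000 = 51090942171709440000 / 4138573824000 = 12345060.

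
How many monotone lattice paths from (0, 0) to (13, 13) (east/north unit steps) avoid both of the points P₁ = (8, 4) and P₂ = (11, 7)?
Number of paths = 8795738

Inclusion–exclusion. Total paths: C(26, 13) = 10400600. Through P₁: C(12, 8)·C(14, 5) = 990990. Through P₂: C(18, 11)·C(8, 2) = 891072. Since P₁ is strictly southwest of P₂, a monotone path through both must visit P₁ then P₂; paths through both = C(12, 8)·C(6, 3)·C(8, 2) = 277200. Avoid both = 10400600 − 990990 − 891072 + 277200 = 8795738.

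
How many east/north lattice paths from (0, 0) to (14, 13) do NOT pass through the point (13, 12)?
Number of paths = 9657700

Total paths from (0, 0) to (14, 13): C(27, 14) = 20058300. Paths through (13, 12): (paths (0, 0) → (13, 12)) × (paths (13, 12) → (14, 13)) = C(25, 13) · C(2, 1) = 5200300 · 2 = 10400600. Avoidance count = 20058300 − 10400600 = 9657700.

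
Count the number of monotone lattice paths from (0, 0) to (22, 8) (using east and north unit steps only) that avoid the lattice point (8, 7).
Number of paths = 5756400

Total paths from (0, 0) to (22, 8): C(30, 22) = 5852925. Paths through (8, 7): (paths (0, 0) → (8, 7)) × (paths (8, 7) → (22, 8)) = C(15, 8) · C(15, 14) = 6435 · 15 = 96525. Avoidance count = 5852925 − 96525 = 5756400.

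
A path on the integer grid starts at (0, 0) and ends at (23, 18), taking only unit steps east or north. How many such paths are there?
Number of paths = 202112640600

A monotone lattice path from (0, 0) to (23, 18) consists of 23 east steps and 18 north steps in some order, so it is determined by which 23 of the 41 steps are east. The count is C(41, 23) = 202112640600.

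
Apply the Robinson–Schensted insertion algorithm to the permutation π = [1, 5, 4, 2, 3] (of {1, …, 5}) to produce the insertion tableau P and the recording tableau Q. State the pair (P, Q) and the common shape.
P = [1, 2, 3] / [4] / [5];  Q = [1, 2, 5] / [3] / [4];  common shape = (3, 1, 1)

Row-insert the values π_1, π_2, … into P one at a time, bumping the leftmost entry strictly greater than the inserted value down to the next row. The recording tableau Q records, in position (i, j), the step at which that cell was added to P.
  Insert 1 (step 1): P = [1];  Q = [1]
  Insert 5 (step 2): P = [1, 5];  Q = [1, 2]
  Insert 4 (step 3): P = [1, 4] / [5];  Q = [1, 2] / [3]
  Insert 2 (step 4): P = [1, 2] / [4] / [5];  Q = [1, 2] / [3] / [4]
  Insert 3 (step 5): P = [1, 2, 3] / [4] / [5];  Q = [1, 2, 5] / [3] / [4]
Final shape: (3, 1, 1).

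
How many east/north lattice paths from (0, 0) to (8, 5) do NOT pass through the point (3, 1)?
Number of paths = 783

Total paths from (0, 0) to (8, 5): C(13, 8) = 1287. Paths through (3, 1): (paths (0, 0) → (3, 1)) × (paths (3, 1) → (8, 5)) = C(4, 3) · C(9, 5) = 4 · 126 = 504. Avoidance count = 1287 − 504 = 783.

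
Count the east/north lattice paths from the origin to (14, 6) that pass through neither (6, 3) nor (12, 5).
Number of paths = 13392

Inclusion–exclusion. Total paths: C(20, 14) = 38760. Through P₁: C(9, 6)·C(11, 8) = 13860. Through P₂: C(17, 12)·C(3, 2) = 18564. Since P₁ is strictly southwest of P₂, a monotone path through both must visit P₁ then P₂; paths through both = C(9, 6)·C(8, 6)·C(3, 2) = 7056. Avoid both = 38760 − 13860 − 18564 + 7056 = 13392.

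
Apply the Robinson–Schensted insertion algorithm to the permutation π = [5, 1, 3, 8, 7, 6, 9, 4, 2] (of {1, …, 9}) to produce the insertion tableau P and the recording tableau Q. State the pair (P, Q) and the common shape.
P = [1, 2, 4, 9] / [3, 6] / [5] / [7] / [8];  Q = [1, 3, 4, 7] / [2, 5] / [6] / [8] / [9];  common shape = (4, 2, 1, 1, 1)

Row-insert the values π_1, π_2, … into P one at a time, bumping the leftmost entry strictly greater than the inserted value down to the next row. The recording tableau Q records, in position (i, j), the step at which that cell was added to P.
  Insert 5 (step 1): P = [5];  Q = [1]
  Insert 1 (step 2): P = [1] / [5];  Q = [1] / [2]
  Insert 3 (step 3): P = [1, 3] / [5];  Q = [1, 3] / [2]
  Insert 8 (step 4): P = [1, 3, 8] / [5];  Q = [1, 3, 4] / [2]
  Insert 7 (step 5): P = [1, 3, 7] / [5, 8];  Q = [1, 3, 4] / [2, 5]
  Insert 6 (step 6): P = [1, 3, 6] / [5, 7] / [8];  Q = [1, 3, 4] / [2, 5] / [6]
  Insert 9 (step 7): P = [1, 3, 6, 9] / [5, 7] / [8];  Q = [1, 3, 4, 7] / [2, 5] / [6]
  Insert 4 (step 8): P = [1, 3, 4, 9] / [5, 6] / [7] / [8];  Q = [1, 3, 4, 7] / [2, 5] / [6] / [8]
  Insert 2 (step 9): P = [1, 2, 4, 9] / [3, 6] / [5] / [7] / [8];  Q = [1, 3, 4, 7] / [2, 5] / [6] / [8] / [9]
Final shape: (4, 2, 1, 1, 1).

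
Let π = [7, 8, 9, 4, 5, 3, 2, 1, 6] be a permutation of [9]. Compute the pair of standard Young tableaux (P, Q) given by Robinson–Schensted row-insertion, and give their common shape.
P = [1, 5, 6] / [2, 8, 9] / [3] / [4] / [7];  Q = [1, 2, 3] / [4, 5, 9] / [6] / [7] / [8];  common shape = (3, 3, 1, 1, 1)

Row-insert the values π_1, π_2, … into P one at a time, bumping the leftmost entry strictly greater than the inserted value down to the next row. The recording tableau Q records, in position (i, j), the step at which that cell was added to P.
  Insert 7 (step 1): P = [7];  Q = [1]
  Insert 8 (step 2): P = [7, 8];  Q = [1, 2]
  Insert 9 (step 3): P = [7, 8, 9];  Q = [1, 2, 3]
  Insert 4 (step 4): P = [4, 8, 9] / [7];  Q = [1, 2, 3] / [4]
  Insert 5 (step 5): P = [4, 5, 9] / [7, 8];  Q = [1, 2, 3] / [4, 5]
  Insert 3 (step 6): P = [3, 5, 9] / [4, 8] / [7];  Q = [1, 2, 3] / [4, 5] / [6]
  Insert 2 (step 7): P = [2, 5, 9] / [3, 8] / [4] / [7];  Q = [1, 2, 3] / [4, 5] / [6] / [7]
  Insert 1 (step 8): P = [1, 5, 9] / [2, 8] / [3] / [4] / [7];  Q = [1, 2, 3] / [4, 5] / [6] / [7] / [8]
  Insert 6 (step 9): P = [1, 5, 6] / [2, 8, 9] / [3] / [4] / [7];  Q = [1, 2, 3] / [4, 5, 9] / [6] / [7] / [8]
Final shape: (3, 3, 1, 1, 1).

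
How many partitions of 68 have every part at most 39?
p(68, parts ≤ 39) = 3069275

Use the recurrence p(n, m) = p(n, m−1) + p(n−m, m): either the largest part is < m (count p(n, m−1)) or the largest part is exactly m (remove one copy of m, count p(n−m, m)). With p(0, ·) = 1 this gives p(68, parts ≤ 39) = 3069275. (By conjugating Young diagrams, this also counts partitions of 68 into at most 39 parts.)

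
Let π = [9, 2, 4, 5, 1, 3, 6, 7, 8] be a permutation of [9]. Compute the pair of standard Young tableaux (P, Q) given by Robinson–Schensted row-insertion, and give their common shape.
P = [1, 3, 5, 6, 7, 8] / [2, 4] / [9];  Q = [1, 3, 4, 7, 8, 9] / [2, 6] / [5];  common shape = (6, 2, 1)

Row-insert the values π_1, π_2, … into P one at a time, bumping the leftmost entry strictly greater than the inserted value down to the next row. The recording tableau Q records, in position (i, j), the step at which that cell was added to P.
  Insert 9 (step 1): P = [9];  Q = [1]
  Insert 2 (step 2): P = [2] / [9];  Q = [1] / [2]
  Insert 4 (step 3): P = [2, 4] / [9];  Q = [1, 3] / [2]
  Insert 5 (step 4): P = [2, 4, 5] / [9];  Q = [1, 3, 4] / [2]
  Insert 1 (step 5): P = [1, 4, 5] / [2] / [9];  Q = [1, 3, 4] / [2] / [5]
  Insert 3 (step 6): P = [1, 3, 5] / [2, 4] / [9];  Q = [1, 3, 4] / [2, 6] / [5]
  Insert 6 (step 7): P = [1, 3, 5, 6] / [2, 4] / [9];  Q = [1, 3, 4, 7] / [2, 6] / [5]
  Insert 7 (step 8): P = [1, 3, 5, 6, 7] / [2, 4] / [9];  Q = [1, 3, 4, 7, 8] / [2, 6] / [5]
  Insert 8 (step 9): P = [1, 3, 5, 6, 7, 8] / [2, 4] / [9];  Q = [1, 3, 4, 7, 8, 9] / [2, 6] / [5]
Final shape: (6, 2, 1).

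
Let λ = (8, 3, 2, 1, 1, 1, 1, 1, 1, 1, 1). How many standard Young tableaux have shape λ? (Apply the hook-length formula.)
# SYT of shape (8, 3, 2, 1, 1, 1, 1, 1, 1, 1, 1) = 25865840

Hook-length formula: f^λ = n! / Π hook(c), product over all cells c of the Young diagram. For λ = (8, 3, 2, 1, 1, 1, 1, 1, 1, 1, 1), n = 21 boxes. Hook lengths by row (left-to-right, top-to-bottom): [18, 9, 7, 5, 4, 3, 2, 1]; [12, 3, 1]; [10, 1]; [8]; [7]; [6]; [5]; [4]; [3]; [2]; [1]. Product of hooks = 1975228416000. So f^λ = 21! / 1975228416000 = 51090942171709440000 / 1975228416000 = 25865840.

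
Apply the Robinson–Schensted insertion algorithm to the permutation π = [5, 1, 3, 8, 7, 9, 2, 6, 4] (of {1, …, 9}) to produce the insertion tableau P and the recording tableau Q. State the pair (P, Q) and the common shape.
P = [1, 2, 4, 9] / [3, 6] / [5, 7] / [8];  Q = [1, 3, 4, 6] / [2, 5] / [7, 8] / [9];  common shape = (4, 2, 2, 1)

Row-insert the values π_1, π_2, … into P one at a time, bumping the leftmost entry strictly greater than the inserted value down to the next row. The recording tableau Q records, in position (i, j), the step at which that cell was added to P.
  Insert 5 (step 1): P = [5];  Q = [1]
  Insert 1 (step 2): P = [1] / [5];  Q = [1] / [2]
  Insert 3 (step 3): P = [1, 3] / [5];  Q = [1, 3] / [2]
  Insert 8 (step 4): P = [1, 3, 8] / [5];  Q = [1, 3, 4] / [2]
  Insert 7 (step 5): P = [1, 3, 7] / [5, 8];  Q = [1, 3, 4] / [2, 5]
  Insert 9 (step 6): P = [1, 3, 7, 9] / [5, 8];  Q = [1, 3, 4, 6] / [2, 5]
  Insert 2 (step 7): P = [1, 2, 7, 9] / [3, 8] / [5];  Q = [1, 3, 4, 6] / [2, 5] / [7]
  Insert 6 (step 8): P = [1, 2, 6, 9] / [3, 7] / [5, 8];  Q = [1, 3, 4, 6] / [2, 5] / [7, 8]
  Insert 4 (step 9): P = [1, 2, 4, 9] / [3, 6] / [5, 7] / [8];  Q = [1, 3, 4, 6] / [2, 5] / [7, 8] / [9]
Final shape: (4, 2, 2, 1).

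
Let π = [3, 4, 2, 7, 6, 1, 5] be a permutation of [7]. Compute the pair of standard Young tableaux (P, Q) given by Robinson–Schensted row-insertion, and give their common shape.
P = [1, 4, 5] / [2, 6] / [3, 7];  Q = [1, 2, 4] / [3, 5] / [6, 7];  common shape = (3, 2, 2)

Row-insert the values π_1, π_2, … into P one at a time, bumping the leftmost entry strictly greater than the inserted value down to the next row. The recording tableau Q records, in position (i, j), the step at which that cell was added to P.
  Insert 3 (step 1): P = [3];  Q = [1]
  Insert 4 (step 2): P = [3, 4];  Q = [1, 2]
  Insert 2 (step 3): P = [2, 4] / [3];  Q = [1, 2] / [3]
  Insert 7 (step 4): P = [2, 4, 7] / [3];  Q = [1, 2, 4] / [3]
  Insert 6 (step 5): P = [2, 4, 6] / [3, 7];  Q = [1, 2, 4] / [3, 5]
  Insert 1 (step 6): P = [1, 4, 6] / [2, 7] / [3];  Q = [1, 2, 4] / [3, 5] / [6]
  Insert 5 (step 7): P = [1, 4, 5] / [2, 6] / [3, 7];  Q = [1, 2, 4] / [3, 5] / [6, 7]
Final shape: (3, 2, 2).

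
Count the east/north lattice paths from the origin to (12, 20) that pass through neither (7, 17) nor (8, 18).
Number of paths = 193360011

Inclusion–exclusion. Total paths: C(32, 12) = 225792840. Through P₁: C(24, 7)·C(8, 5) = 19381824. Through P₂: C(26, 8)·C(6, 4) = 23434125. Since P₁ is strictly southwest of P₂, a monotone path through both must visit P₁ then P₂; paths through both = C(24, 7)·C(2, 1)·C(6, 4) = 10383120. Avoid both = 225792840 − 19381824 − 23434125 + 10383120 = 193360011.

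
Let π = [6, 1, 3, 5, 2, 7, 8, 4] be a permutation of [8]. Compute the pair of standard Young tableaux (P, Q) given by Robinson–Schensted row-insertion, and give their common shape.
P = [1, 2, 4, 7, 8] / [3, 5] / [6];  Q = [1, 3, 4, 6, 7] / [2, 8] / [5];  common shape = (5, 2, 1)

Row-insert the values π_1, π_2, … into P one at a time, bumping the leftmost entry strictly greater than the inserted value down to the next row. The recording tableau Q records, in position (i, j), the step at which that cell was added to P.
  Insert 6 (step 1): P = [6];  Q = [1]
  Insert 1 (step 2): P = [1] / [6];  Q = [1] / [2]
  Insert 3 (step 3): P = [1, 3] / [6];  Q = [1, 3] / [2]
  Insert 5 (step 4): P = [1, 3, 5] / [6];  Q = [1, 3, 4] / [2]
  Insert 2 (step 5): P = [1, 2, 5] / [3] / [6];  Q = [1, 3, 4] / [2] / [5]
  Insert 7 (step 6): P = [1, 2, 5, 7] / [3] / [6];  Q = [1, 3, 4, 6] / [2] / [5]
  Insert 8 (step 7): P = [1, 2, 5, 7, 8] / [3] / [6];  Q = [1, 3, 4, 6, 7] / [2] / [5]
  Insert 4 (step 8): P = [1, 2, 4, 7, 8] / [3, 5] / [6];  Q = [1, 3, 4, 6, 7] / [2, 8] / [5]
Final shape: (5, 2, 1).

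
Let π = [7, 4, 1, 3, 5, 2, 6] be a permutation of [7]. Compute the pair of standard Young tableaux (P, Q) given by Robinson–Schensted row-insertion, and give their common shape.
P = [1, 2, 5, 6] / [3] / [4] / [7];  Q = [1, 4, 5, 7] / [2] / [3] / [6];  common shape = (4, 1, 1, 1)

Row-insert the values π_1, π_2, … into P one at a time, bumping the leftmost entry strictly greater than the inserted value down to the next row. The recording tableau Q records, in position (i, j), the step at which that cell was added to P.
  Insert 7 (step 1): P = [7];  Q = [1]
  Insert 4 (step 2): P = [4] / [7];  Q = [1] / [2]
  Insert 1 (step 3): P = [1] / [4] / [7];  Q = [1] / [2] / [3]
  Insert 3 (step 4): P = [1, 3] / [4] / [7];  Q = [1, 4] / [2] / [3]
  Insert 5 (step 5): P = [1, 3, 5] / [4] / [7];  Q = [1, 4, 5] / [2] / [3]
  Insert 2 (step 6): P = [1, 2, 5] / [3] / [4] / [7];  Q = [1, 4, 5] / [2] / [3] / [6]
  Insert 6 (step 7): P = [1, 2, 5, 6] / [3] / [4] / [7];  Q = [1, 4, 5, 7] / [2] / [3] / [6]
Final shape: (4, 1, 1, 1).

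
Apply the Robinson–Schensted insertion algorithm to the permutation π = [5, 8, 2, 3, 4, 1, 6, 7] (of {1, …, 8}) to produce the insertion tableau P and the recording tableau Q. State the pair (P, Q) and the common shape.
P = [1, 3, 4, 6, 7] / [2, 8] / [5];  Q = [1, 2, 5, 7, 8] / [3, 4] / [6];  common shape = (5, 2, 1)

Row-insert the values π_1, π_2, … into P one at a time, bumping the leftmost entry strictly greater than the inserted value down to the next row. The recording tableau Q records, in position (i, j), the step at which that cell was added to P.
  Insert 5 (step 1): P = [5];  Q = [1]
  Insert 8 (step 2): P = [5, 8];  Q = [1, 2]
  Insert 2 (step 3): P = [2, 8] / [5];  Q = [1, 2] / [3]
  Insert 3 (step 4): P = [2, 3] / [5, 8];  Q = [1, 2] / [3, 4]
  Insert 4 (step 5): P = [2, 3, 4] / [5, 8];  Q = [1, 2, 5] / [3, 4]
  Insert 1 (step 6): P = [1, 3, 4] / [2, 8] / [5];  Q = [1, 2, 5] / [3, 4] / [6]
  Insert 6 (step 7): P = [1, 3, 4, 6] / [2, 8] / [5];  Q = [1, 2, 5, 7] / [3, 4] / [6]
  Insert 7 (step 8): P = [1, 3, 4, 6, 7] / [2, 8] / [5];  Q = [1, 2, 5, 7, 8] / [3, 4] / [6]
Final shape: (5, 2, 1).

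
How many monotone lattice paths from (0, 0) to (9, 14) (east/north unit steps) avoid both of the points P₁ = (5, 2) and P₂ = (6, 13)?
Number of paths = 671450

Inclusion–exclusion. Total paths: C(23, 9) = 817190. Through P₁: C(7, 5)·C(16, 4) = 38220. Through P₂: C(19, 6)·C(4, 3) = 108528. Since P₁ is strictly southwest of P₂, a monotone path through both must visit P₁ then P₂; paths through both = C(7, 5)·C(12, 1)·C(4, 3) = 1008. Avoid both = 817190 − 38220 − 108528 + 1008 = 671450.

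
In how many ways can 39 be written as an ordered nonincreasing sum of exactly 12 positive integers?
p(39, 12 parts) = 2503

Partitions of n into exactly k parts are in bijection with partitions of n − k into at most k parts (subtract 1 from each part). So p(39, exactly 12) = p(27, parts ≤ 12). Computing via the recurrence p(m, j) = p(m, j−1) + p(m−j, j) gives 2503.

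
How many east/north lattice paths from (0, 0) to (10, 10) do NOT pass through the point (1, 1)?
Number of paths = 87516

Total paths from (0, 0) to (10, 10): C(20, 10) = 184756. Paths through (1, 1): (paths (0, 0) → (1, 1)) × (paths (1, 1) → (10, 10)) = C(2, 1) · C(18, 9) = 2 · 48620 = 97240. Avoidance count = 184756 − 97240 = 87516.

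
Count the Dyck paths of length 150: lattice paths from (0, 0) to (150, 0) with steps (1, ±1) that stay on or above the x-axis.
C_75 = 1221395654430378811828760722007962130791020

These Dyck paths are counted by the Catalan number C_n = (1/(n + 1)) · C(2n, n). For n = 75: C_75 = (1/76) · C(150, 75) = 92826069736708789698985814872605121940117520/76 = 1221395654430378811828760722007962130791020.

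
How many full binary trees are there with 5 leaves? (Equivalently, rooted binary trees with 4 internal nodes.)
C_4 = 14

These full binary trees are counted by the Catalan number C_n = (1/(n + 1)) · C(2n, n). For n = 4: C_4 = (1/5) · C(8, 4) = 70/5 = 14.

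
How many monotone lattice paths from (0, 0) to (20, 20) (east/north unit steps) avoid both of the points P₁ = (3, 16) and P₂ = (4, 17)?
Number of paths = 137836807812

Inclusion–exclusion. Total paths: C(40, 20) = 137846528820. Through P₁: C(19, 3)·C(21, 17) = 5799465. Through P₂: C(21, 4)·C(19, 16) = 5799465. Since P₁ is strictly southwest of P₂, a monotone path through both must visit P₁ then P₂; paths through both = C(19, 3)·C(2, 1)·C(19, 16) = 1877922. Avoid both = 137846528820 − 5799465 − 5799465 + 1877922 = 137836807812.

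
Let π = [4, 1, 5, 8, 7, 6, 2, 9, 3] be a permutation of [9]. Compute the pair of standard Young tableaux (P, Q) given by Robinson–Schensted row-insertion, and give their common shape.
P = [1, 2, 3, 9] / [4, 5, 6] / [7] / [8];  Q = [1, 3, 4, 8] / [2, 5, 9] / [6] / [7];  common shape = (4, 3, 1, 1)

Row-insert the values π_1, π_2, … into P one at a time, bumping the leftmost entry strictly greater than the inserted value down to the next row. The recording tableau Q records, in position (i, j), the step at which that cell was added to P.
  Insert 4 (step 1): P = [4];  Q = [1]
  Insert 1 (step 2): P = [1] / [4];  Q = [1] / [2]
  Insert 5 (step 3): P = [1, 5] / [4];  Q = [1, 3] / [2]
  Insert 8 (step 4): P = [1, 5, 8] / [4];  Q = [1, 3, 4] / [2]
  Insert 7 (step 5): P = [1, 5, 7] / [4, 8];  Q = [1, 3, 4] / [2, 5]
  Insert 6 (step 6): P = [1, 5, 6] / [4, 7] / [8];  Q = [1, 3, 4] / [2, 5] / [6]
  Insert 2 (step 7): P = [1, 2, 6] / [4, 5] / [7] / [8];  Q = [1, 3, 4] / [2, 5] / [6] / [7]
  Insert 9 (step 8): P = [1, 2, 6, 9] / [4, 5] / [7] / [8];  Q = [1, 3, 4, 8] / [2, 5] / [6] / [7]
  Insert 3 (step 9): P = [1, 2, 3, 9] / [4, 5, 6] / [7] / [8];  Q = [1, 3, 4, 8] / [2, 5, 9] / [6] / [7]
Final shape: (4, 3, 1, 1).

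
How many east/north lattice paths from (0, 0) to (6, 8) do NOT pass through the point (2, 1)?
Number of paths = 2013

Total paths from (0, 0) to (6, 8): C(14, 6) = 3003. Paths through (2, 1): (paths (0, 0) → (2, 1)) × (paths (2, 1) → (6, 8)) = C(3, 2) · C(11, 4) = 3 · 330 = 990. Avoidance count = 3003 − 990 = 2013.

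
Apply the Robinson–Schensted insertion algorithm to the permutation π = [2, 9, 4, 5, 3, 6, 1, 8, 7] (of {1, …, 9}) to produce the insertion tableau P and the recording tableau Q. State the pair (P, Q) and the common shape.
P = [1, 3, 5, 6, 7] / [2, 8] / [4] / [9];  Q = [1, 2, 4, 6, 8] / [3, 9] / [5] / [7];  common shape = (5, 2, 1, 1)

Row-insert the values π_1, π_2, … into P one at a time, bumping the leftmost entry strictly greater than the inserted value down to the next row. The recording tableau Q records, in position (i, j), the step at which that cell was added to P.
  Insert 2 (step 1): P = [2];  Q = [1]
  Insert 9 (step 2): P = [2, 9];  Q = [1, 2]
  Insert 4 (step 3): P = [2, 4] / [9];  Q = [1, 2] / [3]
  Insert 5 (step 4): P = [2, 4, 5] / [9];  Q = [1, 2, 4] / [3]
  Insert 3 (step 5): P = [2, 3, 5] / [4] / [9];  Q = [1, 2, 4] / [3] / [5]
  Insert 6 (step 6): P = [2, 3, 5, 6] / [4] / [9];  Q = [1, 2, 4, 6] / [3] / [5]
  Insert 1 (step 7): P = [1, 3, 5, 6] / [2] / [4] / [9];  Q = [1, 2, 4, 6] / [3] / [5] / [7]
  Insert 8 (step 8): P = [1, 3, 5, 6, 8] / [2] / [4] / [9];  Q = [1, 2, 4, 6, 8] / [3] / [5] / [7]
  Insert 7 (step 9): P = [1, 3, 5, 6, 7] / [2, 8] / [4] / [9];  Q = [1, 2, 4, 6, 8] / [3, 9] / [5] / [7]
Final shape: (5, 2, 1, 1).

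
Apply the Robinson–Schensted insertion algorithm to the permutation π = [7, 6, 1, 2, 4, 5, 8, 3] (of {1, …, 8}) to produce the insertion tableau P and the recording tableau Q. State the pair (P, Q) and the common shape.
P = [1, 2, 3, 5, 8] / [4] / [6] / [7];  Q = [1, 4, 5, 6, 7] / [2] / [3] / [8];  common shape = (5, 1, 1, 1)

Row-insert the values π_1, π_2, … into P one at a time, bumping the leftmost entry strictly greater than the inserted value down to the next row. The recording tableau Q records, in position (i, j), the step at which that cell was added to P.
  Insert 7 (step 1): P = [7];  Q = [1]
  Insert 6 (step 2): P = [6] / [7];  Q = [1] / [2]
  Insert 1 (step 3): P = [1] / [6] / [7];  Q = [1] / [2] / [3]
  Insert 2 (step 4): P = [1, 2] / [6] / [7];  Q = [1, 4] / [2] / [3]
  Insert 4 (step 5): P = [1, 2, 4] / [6] / [7];  Q = [1, 4, 5] / [2] / [3]
  Insert 5 (step 6): P = [1, 2, 4, 5] / [6] / [7];  Q = [1, 4, 5, 6] / [2] / [3]
  Insert 8 (step 7): P = [1, 2, 4, 5, 8] / [6] / [7];  Q = [1, 4, 5, 6, 7] / [2] / [3]
  Insert 3 (step 8): P = [1, 2, 3, 5, 8] / [4] / [6] / [7];  Q = [1, 4, 5, 6, 7] / [2] / [3] / [8]
Final shape: (5, 1, 1, 1).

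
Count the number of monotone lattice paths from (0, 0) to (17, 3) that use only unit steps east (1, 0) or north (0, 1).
Number of paths = 1140

A monotone lattice path from (0, 0) to (17, 3) consists of 17 east steps and 3 north steps in some order, so it is determined by which 17 of the 20 steps are east. The count is C(20, 17) = 1140.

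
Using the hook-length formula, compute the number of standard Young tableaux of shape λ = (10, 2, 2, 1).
# SYT of shape (10, 2, 2, 1) = 9450

Hook-length formula: f^λ = n! / Π hook(c), product over all cells c of the Young diagram. For λ = (10, 2, 2, 1), n = 15 boxes. Hook lengths by row (left-to-right, top-to-bottom): [13, 11, 8, 7, 6, 5, 4, 3, 2, 1]; [4, 2]; [3, 1]; [1]. Product of hooks = 138378240. So f^λ = 15! / 138378240 = 1307674368000 / 138378240 = 9450.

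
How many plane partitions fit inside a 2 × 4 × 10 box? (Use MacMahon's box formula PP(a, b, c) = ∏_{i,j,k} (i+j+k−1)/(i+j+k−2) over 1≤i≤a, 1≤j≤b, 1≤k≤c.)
PP(2, 4, 10) = 273273

Evaluate the triple product over i = 1..2, j = 1..4, k = 1..10. The factors are (2/1) · (3/2) · (4/3) · (5/4) · (6/5) · (7/6) · (8/7) · (9/8) · … (80 factors total). The numerators and denominators telescope so the product is an integer; carrying out the multiplication exactly gives PP(2, 4, 10) = 273273.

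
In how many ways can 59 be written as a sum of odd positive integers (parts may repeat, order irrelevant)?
p_odd(59) = 9792

Enumerate partitions using only odd parts via the recurrence o(n, m) = o(n, m−2) + o(n−m, m) over odd m, starting from the largest odd part ≤ n. This gives p_odd(59) = 9792. (Euler's theorem: equals the count of distinct-part partitions.)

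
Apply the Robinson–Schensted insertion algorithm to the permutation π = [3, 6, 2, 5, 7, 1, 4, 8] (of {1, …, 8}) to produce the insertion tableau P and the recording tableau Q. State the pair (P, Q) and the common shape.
P = [1, 4, 7, 8] / [2, 5] / [3, 6];  Q = [1, 2, 5, 8] / [3, 4] / [6, 7];  common shape = (4, 2, 2)

Row-insert the values π_1, π_2, … into P one at a time, bumping the leftmost entry strictly greater than the inserted value down to the next row. The recording tableau Q records, in position (i, j), the step at which that cell was added to P.
  Insert 3 (step 1): P = [3];  Q = [1]
  Insert 6 (step 2): P = [3, 6];  Q = [1, 2]
  Insert 2 (step 3): P = [2, 6] / [3];  Q = [1, 2] / [3]
  Insert 5 (step 4): P = [2, 5] / [3, 6];  Q = [1, 2] / [3, 4]
  Insert 7 (step 5): P = [2, 5, 7] / [3, 6];  Q = [1, 2, 5] / [3, 4]
  Insert 1 (step 6): P = [1, 5, 7] / [2, 6] / [3];  Q = [1, 2, 5] / [3, 4] / [6]
  Insert 4 (step 7): P = [1, 4, 7] / [2, 5] / [3, 6];  Q = [1, 2, 5] / [3, 4] / [6, 7]
  Insert 8 (step 8): P = [1, 4, 7, 8] / [2, 5] / [3, 6];  Q = [1, 2, 5, 8] / [3, 4] / [6, 7]
Final shape: (4, 2, 2).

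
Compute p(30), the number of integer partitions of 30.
p(30) = 5604

Compute p(n) via the recurrence p(n, m) = p(n, m−1) + p(n−m, m), where p(n, m) counts partitions of n with all parts ≤ m and p(n) = p(n, n). The base cases are p(0, m) = 1 and p(n, 0) = 0 for n > 0. Filling the table yields p(30) = 5604. (Euler's pentagonal recurrence is an alternative.)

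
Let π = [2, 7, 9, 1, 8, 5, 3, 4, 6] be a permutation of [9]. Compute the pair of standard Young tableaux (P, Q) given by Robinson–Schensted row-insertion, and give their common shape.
P = [1, 3, 4, 6] / [2, 5, 8] / [7] / [9];  Q = [1, 2, 3, 9] / [4, 5, 8] / [6] / [7];  common shape = (4, 3, 1, 1)

Row-insert the values π_1, π_2, … into P one at a time, bumping the leftmost entry strictly greater than the inserted value down to the next row. The recording tableau Q records, in position (i, j), the step at which that cell was added to P.
  Insert 2 (step 1): P = [2];  Q = [1]
  Insert 7 (step 2): P = [2, 7];  Q = [1, 2]
  Insert 9 (step 3): P = [2, 7, 9];  Q = [1, 2, 3]
  Insert 1 (step 4): P = [1, 7, 9] / [2];  Q = [1, 2, 3] / [4]
  Insert 8 (step 5): P = [1, 7, 8] / [2, 9];  Q = [1, 2, 3] / [4, 5]
  Insert 5 (step 6): P = [1, 5, 8] / [2, 7] / [9];  Q = [1, 2, 3] / [4, 5] / [6]
  Insert 3 (step 7): P = [1, 3, 8] / [2, 5] / [7] / [9];  Q = [1, 2, 3] / [4, 5] / [6] / [7]
  Insert 4 (step 8): P = [1, 3, 4] / [2, 5, 8] / [7] / [9];  Q = [1, 2, 3] / [4, 5, 8] / [6] / [7]
  Insert 6 (step 9): P = [1, 3, 4, 6] / [2, 5, 8] / [7] / [9];  Q = [1, 2, 3, 9] / [4, 5, 8] / [6] / [7]
Final shape: (4, 3, 1, 1).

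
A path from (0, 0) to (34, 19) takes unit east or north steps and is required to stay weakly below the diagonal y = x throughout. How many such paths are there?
Number of paths = 54414792184480

By the reflection principle (André's argument), the number of monotone paths to (34, 19) with n ≤ m that never go above y = x is C(53, 34) − C(53, 35) = 119032357903550 − 64617565719070 = 54414792184480.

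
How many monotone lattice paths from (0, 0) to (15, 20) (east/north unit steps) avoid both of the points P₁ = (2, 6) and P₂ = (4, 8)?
Number of paths = 2244181254

Inclusion–exclusion. Total paths: C(35, 15) = 3247943160. Through P₁: C(8, 2)·C(27, 13) = 561632400. Through P₂: C(12, 4)·C(23, 11) = 669278610. Since P₁ is strictly southwest of P₂, a monotone path through both must visit P₁ then P₂; paths through both = C(8, 2)·C(4, 2)·C(23, 11) = 227149104. Avoid both = 3247943160 − 561632400 − 669278610 + 227149104 = 2244181254.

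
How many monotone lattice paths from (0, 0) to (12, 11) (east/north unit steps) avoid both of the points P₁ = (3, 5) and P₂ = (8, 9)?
Number of paths = 812988

Inclusion–exclusion. Total paths: C(23, 12) = 1352078. Through P₁: C(8, 3)·C(15, 9) = 280280. Through P₂: C(17, 8)·C(6, 4) = 364650. Since P₁ is strictly southwest of P₂, a monotone path through both must visit P₁ then P₂; paths through both = C(8, 3)·C(9, 5)·C(6, 4) = 105840. Avoid both = 1352078 − 280280 − 364650 + 105840 = 812988.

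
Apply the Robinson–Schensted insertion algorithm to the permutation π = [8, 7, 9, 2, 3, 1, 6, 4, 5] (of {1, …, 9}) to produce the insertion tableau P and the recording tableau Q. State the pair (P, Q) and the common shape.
P = [1, 3, 4, 5] / [2, 6] / [7, 9] / [8];  Q = [1, 3, 7, 9] / [2, 5] / [4, 8] / [6];  common shape = (4, 2, 2, 1)

Row-insert the values π_1, π_2, … into P one at a time, bumping the leftmost entry strictly greater than the inserted value down to the next row. The recording tableau Q records, in position (i, j), the step at which that cell was added to P.
  Insert 8 (step 1): P = [8];  Q = [1]
  Insert 7 (step 2): P = [7] / [8];  Q = [1] / [2]
  Insert 9 (step 3): P = [7, 9] / [8];  Q = [1, 3] / [2]
  Insert 2 (step 4): P = [2, 9] / [7] / [8];  Q = [1, 3] / [2] / [4]
  Insert 3 (step 5): P = [2, 3] / [7, 9] / [8];  Q = [1, 3] / [2, 5] / [4]
  Insert 1 (step 6): P = [1, 3] / [2, 9] / [7] / [8];  Q = [1, 3] / [2, 5] / [4] / [6]
  Insert 6 (step 7): P = [1, 3, 6] / [2, 9] / [7] / [8];  Q = [1, 3, 7] / [2, 5] / [4] / [6]
  Insert 4 (step 8): P = [1, 3, 4] / [2, 6] / [7, 9] / [8];  Q = [1, 3, 7] / [2, 5] / [4, 8] / [6]
  Insert 5 (step 9): P = [1, 3, 4, 5] / [2, 6] / [7, 9] / [8];  Q = [1, 3, 7, 9] / [2, 5] / [4, 8] / [6]
Final shape: (4, 2, 2, 1).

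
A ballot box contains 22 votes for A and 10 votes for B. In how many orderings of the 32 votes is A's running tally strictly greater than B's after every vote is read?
Strict-lead orderings = 24192090

Total orderings of the 32 votes with 22 for A: C(32, 22) = 64512240. By the Bertrand ballot formula (Cycle Lemma / reflection principle), the number of orderings in which A is strictly ahead of B throughout is (p − q)/(p + q) · C(p + q, p) = (22 − 10)/(22 + 10) · 64512240 = 24192090.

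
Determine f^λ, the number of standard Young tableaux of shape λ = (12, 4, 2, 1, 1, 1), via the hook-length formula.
# SYT of shape (12, 4, 2, 1, 1, 1) = 27147960

Hook-length formula: f^λ = n! / Π hook(c), product over all cells c of the Young diagram. For λ = (12, 4, 2, 1, 1, 1), n = 21 boxes. Hook lengths by row (left-to-right, top-to-bottom): [17, 13, 11, 10, 8, 7, 6, 5, 4, 3, 2, 1]; [8, 4, 2, 1]; [5, 1]; [3]; [2]; [1]. Product of hooks = 1881944064000. So f^λ = 21! / 1881944064000 = 51090942171709440000 / 1881944064000 = 27147960.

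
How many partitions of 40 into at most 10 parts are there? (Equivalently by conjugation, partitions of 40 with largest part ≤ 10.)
p(40, parts ≤ 10) = 16928

Use the recurrence p(n, m) = p(n, m−1) + p(n−m, m): either the largest part is < m (count p(n, m−1)) or the largest part is exactly m (remove one copy of m, count p(n−m, m)). With p(0, ·) = 1 this gives p(40, parts ≤ 10) = 16928. (By conjugating Young diagrams, this also counts partitions of 40 into at most 10 parts.)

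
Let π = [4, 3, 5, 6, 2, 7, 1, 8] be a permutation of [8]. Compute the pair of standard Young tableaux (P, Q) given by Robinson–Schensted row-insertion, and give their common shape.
P = [1, 5, 6, 7, 8] / [2] / [3] / [4];  Q = [1, 3, 4, 6, 8] / [2] / [5] / [7];  common shape = (5, 1, 1, 1)

Row-insert the values π_1, π_2, … into P one at a time, bumping the leftmost entry strictly greater than the inserted value down to the next row. The recording tableau Q records, in position (i, j), the step at which that cell was added to P.
  Insert 4 (step 1): P = [4];  Q = [1]
  Insert 3 (step 2): P = [3] / [4];  Q = [1] / [2]
  Insert 5 (step 3): P = [3, 5] / [4];  Q = [1, 3] / [2]
  Insert 6 (step 4): P = [3, 5, 6] / [4];  Q = [1, 3, 4] / [2]
  Insert 2 (step 5): P = [2, 5, 6] / [3] / [4];  Q = [1, 3, 4] / [2] / [5]
  Insert 7 (step 6): P = [2, 5, 6, 7] / [3] / [4];  Q = [1, 3, 4, 6] / [2] / [5]
  Insert 1 (step 7): P = [1, 5, 6, 7] / [2] / [3] / [4];  Q = [1, 3, 4, 6] / [2] / [5] / [7]
  Insert 8 (step 8): P = [1, 5, 6, 7, 8] / [2] / [3] / [4];  Q = [1, 3, 4, 6, 8] / [2] / [5] / [7]
Final shape: (5, 1, 1, 1).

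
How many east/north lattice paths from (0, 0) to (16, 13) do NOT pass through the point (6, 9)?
Number of paths = 62853910

Total paths from (0, 0) to (16, 13): C(29, 16) = 67863915. Paths through (6, 9): (paths (0, 0) → (6, 9)) × (paths (6, 9) → (16, 13)) = C(15, 6) · C(14, 10) = 5005 · 1001 = 5010005. Avoidance count = 67863915 − 5010005 = 62853910.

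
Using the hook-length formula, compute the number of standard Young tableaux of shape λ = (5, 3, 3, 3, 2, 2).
# SYT of shape (5, 3, 3, 3, 2, 2) = 3267264

Hook-length formula: f^λ = n! / Π hook(c), product over all cells c of the Young diagram. For λ = (5, 3, 3, 3, 2, 2), n = 18 boxes. Hook lengths by row (left-to-right, top-to-bottom): [10, 9, 6, 2, 1]; [7, 6, 3]; [6, 5, 2]; [5, 4, 1]; [3, 2]; [2, 1]. Product of hooks = 1959552000. So f^λ = 18! / 1959552000 = 6402373705728000 / 1959552000 = 3267264.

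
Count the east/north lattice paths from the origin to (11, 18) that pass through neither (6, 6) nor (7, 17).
Number of paths = 27204498

Inclusion–exclusion. Total paths: C(29, 11) = 34597290. Through P₁: C(12, 6)·C(17, 5) = 5717712. Through P₂: C(24, 7)·C(5, 4) = 1730520. Since P₁ is strictly southwest of P₂, a monotone path through both must visit P₁ then P₂; paths through both = C(12, 6)·C(12, 1)·C(5, 4) = 55440. Avoid both = 34597290 − 5717712 − 1730520 + 55440 = 27204498.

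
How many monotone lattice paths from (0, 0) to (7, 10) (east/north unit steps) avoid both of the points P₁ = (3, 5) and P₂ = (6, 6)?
Number of paths = 8892

Inclusion–exclusion. Total paths: C(17, 7) = 19448. Through P₁: C(8, 3)·C(9, 4) = 7056. Through P₂: C(12, 6)·C(5, 1) = 4620. Since P₁ is strictly southwest of P₂, a monotone path through both must visit P₁ then P₂; paths through both = C(8, 3)·C(4, 3)·C(5, 1) = 1120. Avoid both = 19448 − 7056 − 4620 + 1120 = 8892.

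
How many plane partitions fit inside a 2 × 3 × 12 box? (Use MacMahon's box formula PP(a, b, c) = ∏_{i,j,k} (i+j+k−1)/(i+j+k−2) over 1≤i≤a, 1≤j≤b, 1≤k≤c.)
PP(2, 3, 12) = 63700

Evaluate the triple product over i = 1..2, j = 1..3, k = 1..12. The factors are (2/1) · (3/2) · (4/3) · (5/4) · (6/5) · (7/6) · (8/7) · (9/8) · … (72 factors total). The numerators and denominators telescope so the product is an integer; carrying out the multiplication exactly gives PP(2, 3, 12) = 63700.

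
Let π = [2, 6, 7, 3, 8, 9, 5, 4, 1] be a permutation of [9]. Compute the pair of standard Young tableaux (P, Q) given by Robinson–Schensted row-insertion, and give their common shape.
P = [1, 3, 4, 8, 9] / [2, 7] / [5] / [6];  Q = [1, 2, 3, 5, 6] / [4, 7] / [8] / [9];  common shape = (5, 2, 1, 1)

Row-insert the values π_1, π_2, … into P one at a time, bumping the leftmost entry strictly greater than the inserted value down to the next row. The recording tableau Q records, in position (i, j), the step at which that cell was added to P.
  Insert 2 (step 1): P = [2];  Q = [1]
  Insert 6 (step 2): P = [2, 6];  Q = [1, 2]
  Insert 7 (step 3): P = [2, 6, 7];  Q = [1, 2, 3]
  Insert 3 (step 4): P = [2, 3, 7] / [6];  Q = [1, 2, 3] / [4]
  Insert 8 (step 5): P = [2, 3, 7, 8] / [6];  Q = [1, 2, 3, 5] / [4]
  Insert 9 (step 6): P = [2, 3, 7, 8, 9] / [6];  Q = [1, 2, 3, 5, 6] / [4]
  Insert 5 (step 7): P = [2, 3, 5, 8, 9] / [6, 7];  Q = [1, 2, 3, 5, 6] / [4, 7]
  Insert 4 (step 8): P = [2, 3, 4, 8, 9] / [5, 7] / [6];  Q = [1, 2, 3, 5, 6] / [4, 7] / [8]
  Insert 1 (step 9): P = [1, 3, 4, 8, 9] / [2, 7] / [5] / [6];  Q = [1, 2, 3, 5, 6] / [4, 7] / [8] / [9]
Final shape: (5, 2, 1, 1).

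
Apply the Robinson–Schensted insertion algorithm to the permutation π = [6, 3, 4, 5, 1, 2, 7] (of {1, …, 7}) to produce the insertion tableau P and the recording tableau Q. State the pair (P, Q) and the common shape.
P = [1, 2, 5, 7] / [3, 4] / [6];  Q = [1, 3, 4, 7] / [2, 6] / [5];  common shape = (4, 2, 1)

Row-insert the values π_1, π_2, … into P one at a time, bumping the leftmost entry strictly greater than the inserted value down to the next row. The recording tableau Q records, in position (i, j), the step at which that cell was added to P.
  Insert 6 (step 1): P = [6];  Q = [1]
  Insert 3 (step 2): P = [3] / [6];  Q = [1] / [2]
  Insert 4 (step 3): P = [3, 4] / [6];  Q = [1, 3] / [2]
  Insert 5 (step 4): P = [3, 4, 5] / [6];  Q = [1, 3, 4] / [2]
  Insert 1 (step 5): P = [1, 4, 5] / [3] / [6];  Q = [1, 3, 4] / [2] / [5]
  Insert 2 (step 6): P = [1, 2, 5] / [3, 4] / [6];  Q = [1, 3, 4] / [2, 6] / [5]
  Insert 7 (step 7): P = [1, 2, 5, 7] / [3, 4] / [6];  Q = [1, 3, 4, 7] / [2, 6] / [5]
Final shape: (4, 2, 1).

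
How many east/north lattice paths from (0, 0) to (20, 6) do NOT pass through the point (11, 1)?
Number of paths = 206206

Total paths from (0, 0) to (20, 6): C(26, 20) = 230230. Paths through (11, 1): (paths (0, 0) → (11, 1)) × (paths (11, 1) → (20, 6)) = C(12, 11) · C(14, 9) = 12 · 2002 = 24024. Avoidance count = 230230 − 24024 = 206206.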